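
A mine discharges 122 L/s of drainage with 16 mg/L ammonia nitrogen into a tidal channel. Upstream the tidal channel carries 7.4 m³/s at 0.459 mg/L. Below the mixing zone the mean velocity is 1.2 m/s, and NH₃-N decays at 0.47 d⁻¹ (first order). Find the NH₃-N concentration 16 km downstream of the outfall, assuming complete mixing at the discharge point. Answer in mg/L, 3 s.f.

0.661 mg/L

122 L/s = 0.122 m³/s.
After complete mixing, C₀ = (0.122·16 + 7.4·0.459) / 7.522 = 0.7111 mg/L.
Travel time t = 1.6e+04 m / 1.2 m/s = 1.333e+04 s = 0.1543 d.
C = 0.7111·exp(−0.47·0.1543) = 0.7111·0.93 = 0.6613 mg/L.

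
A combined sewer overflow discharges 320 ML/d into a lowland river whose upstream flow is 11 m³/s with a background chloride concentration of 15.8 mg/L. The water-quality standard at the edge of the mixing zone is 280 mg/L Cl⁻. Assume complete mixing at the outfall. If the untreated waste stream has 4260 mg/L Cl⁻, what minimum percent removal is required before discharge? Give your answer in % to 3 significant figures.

320 ML/d = 3.704 m³/s.
Mass balance: 280·14.7 = 3.704·Cₑ + 11·15.8.
Cₑ = (4117 − 173.8) / 3.704 = 1065 mg/L.
Required removal = 1 − 1065/4260 = 75.01 %.

75.0 %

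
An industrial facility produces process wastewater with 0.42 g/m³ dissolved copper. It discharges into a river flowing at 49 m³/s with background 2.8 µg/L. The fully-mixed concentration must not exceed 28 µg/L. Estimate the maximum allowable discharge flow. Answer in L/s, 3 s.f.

3150 L/s

2.8 µg/L = 0.0028 mg/L.
28 µg/L = 0.028 mg/L.
Mass balance at complete mixing: C_std·(Q_w + Q_r) = Q_w·C_e + Q_r·C_b.
Rearranging, Q_w = Q_r·(C_std − C_b)/(C_e − C_std) = 49·(0.028 − 0.0028) / (0.42 − 0.028) = 3.15 m³/s.
= 3150 L/s.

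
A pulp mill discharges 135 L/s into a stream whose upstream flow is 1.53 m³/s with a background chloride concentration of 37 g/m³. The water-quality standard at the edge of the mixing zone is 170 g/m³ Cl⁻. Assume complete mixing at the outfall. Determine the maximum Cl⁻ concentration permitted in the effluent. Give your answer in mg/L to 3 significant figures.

135 L/s = 0.135 m³/s.
Mass balance: 170·1.665 = 0.135·Cₑ + 1.53·37.
Cₑ = (283.1 − 56.61) / 0.135 = 1677 mg/L.

1680 mg/L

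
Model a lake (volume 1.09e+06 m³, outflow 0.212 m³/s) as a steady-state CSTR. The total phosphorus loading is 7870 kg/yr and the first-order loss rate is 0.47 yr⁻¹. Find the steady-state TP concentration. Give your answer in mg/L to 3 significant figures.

1.09 mg/L

Outflow Q = 0.212 m³/s × 3.156e+07 s/yr = 6.69e+06 m³/yr.
Steady-state CSTR mass balance: W = Q·C + k·V·C, so C = W/(Q + kV).
Q + kV = 6.69e+06 + 0.47·1.09e+06 = 7.203e+06 m³/yr.
C = 7870/7.203e+06 = 0.001093 kg/m³ = 1.093 mg/L.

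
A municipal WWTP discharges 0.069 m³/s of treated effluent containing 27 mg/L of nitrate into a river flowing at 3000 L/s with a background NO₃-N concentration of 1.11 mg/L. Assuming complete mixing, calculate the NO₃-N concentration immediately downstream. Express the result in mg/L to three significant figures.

3000 L/s = 3 m³/s.
Flow-weighted mixing gives C = (0.069·27 + 3·1.11) / (0.069 + 3) = 5.193/3.069 = 1.692 mg/L.

1.69 mg/L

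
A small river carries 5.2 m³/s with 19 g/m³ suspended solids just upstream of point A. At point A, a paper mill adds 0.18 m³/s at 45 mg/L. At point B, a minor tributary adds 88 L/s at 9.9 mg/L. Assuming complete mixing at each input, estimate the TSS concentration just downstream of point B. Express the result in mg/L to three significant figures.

After input A: C = (5.2·19 + 0.18·45) / 5.38 = 19.87 mg/L.
88 L/s = 0.088 m³/s.
After input B: C = (5.38·19.87 + 0.088·9.9) / 5.468 = 19.71 mg/L.

19.7 mg/L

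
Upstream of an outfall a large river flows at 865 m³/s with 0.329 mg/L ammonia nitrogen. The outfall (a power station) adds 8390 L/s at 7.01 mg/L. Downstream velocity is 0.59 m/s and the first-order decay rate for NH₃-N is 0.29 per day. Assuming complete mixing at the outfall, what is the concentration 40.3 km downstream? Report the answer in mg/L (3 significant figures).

0.313 mg/L

8390 L/s = 8.39 m³/s.
After complete mixing, C₀ = (8.39·7.01 + 865·0.329) / 873.4 = 0.3932 mg/L.
Travel time t = 4.03e+04 m / 0.59 m/s = 6.831e+04 s = 0.7906 d.
C = 0.3932·exp(−0.29·0.7906) = 0.3932·0.7951 = 0.3126 mg/L.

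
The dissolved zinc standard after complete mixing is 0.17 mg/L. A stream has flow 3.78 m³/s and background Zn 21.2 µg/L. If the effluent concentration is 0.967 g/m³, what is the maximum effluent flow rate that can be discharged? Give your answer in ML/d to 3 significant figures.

21.2 µg/L = 0.0212 mg/L.
Mass balance at complete mixing: C_std·(Q_w + Q_r) = Q_w·C_e + Q_r·C_b.
Rearranging, Q_w = Q_r·(C_std − C_b)/(C_e − C_std) = 3.78·(0.17 − 0.0212) / (0.967 − 0.17) = 0.7057 m³/s.
= 60.97 ML/d.

61.0 ML/d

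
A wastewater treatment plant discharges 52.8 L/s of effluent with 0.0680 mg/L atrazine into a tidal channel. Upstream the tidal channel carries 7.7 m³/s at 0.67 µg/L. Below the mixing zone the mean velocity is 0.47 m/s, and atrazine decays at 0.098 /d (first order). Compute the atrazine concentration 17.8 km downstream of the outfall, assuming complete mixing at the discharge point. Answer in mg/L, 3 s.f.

52.8 L/s = 0.0528 m³/s.
0.67 µg/L = 0.00067 mg/L.
After complete mixing, C₀ = (0.0528·0.068 + 7.7·0.00067) / 7.753 = 0.001129 mg/L.
Travel time t = 1.78e+04 m / 0.47 m/s = 3.787e+04 s = 0.4383 d.
C = 0.001129·exp(−0.098·0.4383) = 0.001129·0.958 = 0.001081 mg/L.

0.00108 mg/L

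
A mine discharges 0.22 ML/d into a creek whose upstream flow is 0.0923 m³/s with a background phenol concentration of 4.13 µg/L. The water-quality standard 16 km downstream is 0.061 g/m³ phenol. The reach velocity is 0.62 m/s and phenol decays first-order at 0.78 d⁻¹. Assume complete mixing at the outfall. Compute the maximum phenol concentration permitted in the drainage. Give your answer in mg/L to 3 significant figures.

2.72 mg/L

0.22 ML/d = 0.002546 m³/s.
4.13 µg/L = 0.00413 mg/L.
Travel time to the compliance point: t = 1.6e+04/0.62 = 2.581e+04 s = 0.2987 d; decay factor exp(−0.78·0.2987) = 0.7922.
So the concentration just after mixing may be at most 0.061/0.7922 = 0.077 mg/L.
Mass balance: 0.077·0.09485 = 0.002546·Cₑ + 0.0923·0.00413.
Cₑ = (0.007303 − 0.0003812) / 0.002546 = 2.719 mg/L.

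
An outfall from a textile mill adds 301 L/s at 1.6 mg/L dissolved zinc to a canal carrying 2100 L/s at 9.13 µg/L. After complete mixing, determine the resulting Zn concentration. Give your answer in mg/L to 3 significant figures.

0.209 mg/L

301 L/s = 0.301 m³/s.
2100 L/s = 2.1 m³/s.
9.13 µg/L = 0.00913 mg/L.
Flow-weighted mixing gives C = (0.301·1.6 + 2.1·0.00913) / (0.301 + 2.1) = 0.5008/2.401 = 0.2086 mg/L.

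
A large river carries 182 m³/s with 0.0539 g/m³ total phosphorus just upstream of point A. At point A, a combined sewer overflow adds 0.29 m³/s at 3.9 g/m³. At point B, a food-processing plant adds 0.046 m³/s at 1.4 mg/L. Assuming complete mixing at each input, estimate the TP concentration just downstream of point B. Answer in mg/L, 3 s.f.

After input A: C = (182·0.0539 + 0.29·3.9) / 182.3 = 0.06002 mg/L.
After input B: C = (182.3·0.06002 + 0.046·1.4) / 182.3 = 0.06036 mg/L.

0.0604 mg/L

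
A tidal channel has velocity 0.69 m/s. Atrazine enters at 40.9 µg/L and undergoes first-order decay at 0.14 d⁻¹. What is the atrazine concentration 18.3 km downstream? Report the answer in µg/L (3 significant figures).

Travel time t = 18.3 km / 0.69 m/s = 1.83e+04/0.69 = 2.652e+04 s = 0.307 d.
First-order decay: C = 40.9·exp(−0.14·0.307) = 40.9·0.9579 = 39.18 µg/L.

39.2 µg/L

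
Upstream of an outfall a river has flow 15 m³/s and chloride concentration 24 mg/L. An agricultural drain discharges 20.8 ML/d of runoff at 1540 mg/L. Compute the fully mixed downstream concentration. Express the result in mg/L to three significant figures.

47.9 mg/L

20.8 ML/d = 0.2407 m³/s.
Flow-weighted mixing gives C = (0.2407·1540 + 15·24) / (0.2407 + 15) = 730.7/15.24 = 47.95 mg/L.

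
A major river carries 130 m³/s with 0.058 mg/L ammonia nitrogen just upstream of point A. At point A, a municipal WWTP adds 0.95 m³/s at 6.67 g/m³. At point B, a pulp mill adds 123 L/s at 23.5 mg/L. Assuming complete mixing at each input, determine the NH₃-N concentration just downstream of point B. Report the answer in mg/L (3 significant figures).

0.128 mg/L

After input A: C = (130·0.058 + 0.95·6.67) / 130.9 = 0.106 mg/L.
123 L/s = 0.123 m³/s.
After input B: C = (130.9·0.106 + 0.123·23.5) / 131.1 = 0.1279 mg/L.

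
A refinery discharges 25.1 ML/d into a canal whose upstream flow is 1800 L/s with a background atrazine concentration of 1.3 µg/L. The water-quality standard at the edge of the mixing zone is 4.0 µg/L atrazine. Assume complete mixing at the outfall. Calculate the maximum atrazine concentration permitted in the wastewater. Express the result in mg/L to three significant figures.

0.0207 mg/L

25.1 ML/d = 0.2905 m³/s.
1800 L/s = 1.8 m³/s.
1.3 µg/L = 0.0013 mg/L.
4.0 µg/L = 0.004 mg/L.
Mass balance: 0.004·2.091 = 0.2905·Cₑ + 1.8·0.0013.
Cₑ = (0.008362 − 0.00234) / 0.2905 = 0.02073 mg/L.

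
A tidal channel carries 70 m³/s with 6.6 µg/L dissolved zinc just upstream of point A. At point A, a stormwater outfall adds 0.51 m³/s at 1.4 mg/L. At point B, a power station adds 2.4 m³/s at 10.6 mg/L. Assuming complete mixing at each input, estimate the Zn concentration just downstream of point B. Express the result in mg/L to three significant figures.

6.6 µg/L = 0.0066 mg/L.
After input A: C = (70·0.0066 + 0.51·1.4) / 70.51 = 0.01668 mg/L.
After input B: C = (70.51·0.01668 + 2.4·10.6) / 72.91 = 0.3651 mg/L.

0.365 mg/L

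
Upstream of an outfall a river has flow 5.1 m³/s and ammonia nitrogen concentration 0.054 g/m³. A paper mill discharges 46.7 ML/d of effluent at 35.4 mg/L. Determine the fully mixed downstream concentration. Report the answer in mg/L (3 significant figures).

3.44 mg/L

46.7 ML/d = 0.5405 m³/s.
By mass balance at complete mixing, C = (0.5405·35.4 + 5.1·0.054) / (0.5405 + 5.1) = 19.41/5.641 = 3.441 mg/L.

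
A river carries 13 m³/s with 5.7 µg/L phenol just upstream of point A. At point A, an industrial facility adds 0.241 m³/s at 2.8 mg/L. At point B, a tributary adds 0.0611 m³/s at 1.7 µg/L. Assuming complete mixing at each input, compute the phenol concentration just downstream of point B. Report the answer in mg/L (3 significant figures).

5.7 µg/L = 0.0057 mg/L.
After input A: C = (13·0.0057 + 0.241·2.8) / 13.24 = 0.05656 mg/L.
1.7 µg/L = 0.0017 mg/L.
After input B: C = (13.24·0.05656 + 0.0611·0.0017) / 13.3 = 0.05631 mg/L.

0.0563 mg/L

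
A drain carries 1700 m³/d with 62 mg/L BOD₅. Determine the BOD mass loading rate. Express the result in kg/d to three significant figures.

105 kg/d

1700 m³/d = 0.01968 m³/s.
Mass flux = Q·C = 0.01968 m³/s × 62 g/m³ = 1.22 g/s.
= 1.22 g/s × 86.4 = 105.4 kg/d.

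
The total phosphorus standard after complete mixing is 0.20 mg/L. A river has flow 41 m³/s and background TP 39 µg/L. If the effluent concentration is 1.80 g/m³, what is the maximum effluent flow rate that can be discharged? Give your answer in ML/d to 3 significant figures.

356 ML/d

39 µg/L = 0.039 mg/L.
Mass balance at complete mixing: C_std·(Q_w + Q_r) = Q_w·C_e + Q_r·C_b.
Rearranging, Q_w = Q_r·(C_std − C_b)/(C_e − C_std) = 41·(0.2 − 0.039) / (1.8 − 0.2) = 4.126 m³/s.
= 356.5 ML/d.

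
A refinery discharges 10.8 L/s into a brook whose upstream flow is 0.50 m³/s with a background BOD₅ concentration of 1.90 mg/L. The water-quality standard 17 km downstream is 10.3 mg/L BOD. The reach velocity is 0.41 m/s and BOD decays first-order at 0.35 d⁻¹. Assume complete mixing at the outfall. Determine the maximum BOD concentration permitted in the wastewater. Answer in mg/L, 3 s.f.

10.8 L/s = 0.0108 m³/s.
Travel time to the compliance point: t = 1.7e+04/0.41 = 4.146e+04 s = 0.4799 d; decay factor exp(−0.35·0.4799) = 0.8454.
So the concentration just after mixing may be at most 10.3/0.8454 = 12.18 mg/L.
Mass balance: 12.18·0.5108 = 0.0108·Cₑ + 0.5·1.9.
Cₑ = (6.223 − 0.95) / 0.0108 = 488.3 mg/L.

488 mg/L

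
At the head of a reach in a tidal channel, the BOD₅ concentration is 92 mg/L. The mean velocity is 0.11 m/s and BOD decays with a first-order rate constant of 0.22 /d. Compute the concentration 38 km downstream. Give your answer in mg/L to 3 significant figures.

Travel time t = 38 km / 0.11 m/s = 3.8e+04/0.11 = 3.455e+05 s = 3.998 d.
First-order decay: C = 92·exp(−0.22·3.998) = 92·0.4149 = 38.17 mg/L.

38.2 mg/L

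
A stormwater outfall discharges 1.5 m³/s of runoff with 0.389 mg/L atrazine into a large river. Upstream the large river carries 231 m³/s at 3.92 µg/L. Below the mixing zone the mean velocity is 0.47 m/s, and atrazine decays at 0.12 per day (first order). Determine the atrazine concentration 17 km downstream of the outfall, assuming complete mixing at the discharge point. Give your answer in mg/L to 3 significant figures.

3.92 µg/L = 0.00392 mg/L.
After complete mixing, C₀ = (1.5·0.389 + 231·0.00392) / 232.5 = 0.006404 mg/L.
Travel time t = 1.7e+04 m / 0.47 m/s = 3.617e+04 s = 0.4186 d.
C = 0.006404·exp(−0.12·0.4186) = 0.006404·0.951 = 0.006091 mg/L.

0.00609 mg/L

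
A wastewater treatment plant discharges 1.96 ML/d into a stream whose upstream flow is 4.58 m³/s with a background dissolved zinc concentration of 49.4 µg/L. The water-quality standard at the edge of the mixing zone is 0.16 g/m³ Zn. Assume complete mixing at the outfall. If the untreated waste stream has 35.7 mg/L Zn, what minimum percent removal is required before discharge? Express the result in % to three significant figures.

1.96 ML/d = 0.02269 m³/s.
49.4 µg/L = 0.0494 mg/L.
Mass balance: 0.16·4.603 = 0.02269·Cₑ + 4.58·0.0494.
Cₑ = (0.7364 − 0.2263) / 0.02269 = 22.49 mg/L.
Required removal = 1 − 22.49/35.7 = 37 %.

37.0 %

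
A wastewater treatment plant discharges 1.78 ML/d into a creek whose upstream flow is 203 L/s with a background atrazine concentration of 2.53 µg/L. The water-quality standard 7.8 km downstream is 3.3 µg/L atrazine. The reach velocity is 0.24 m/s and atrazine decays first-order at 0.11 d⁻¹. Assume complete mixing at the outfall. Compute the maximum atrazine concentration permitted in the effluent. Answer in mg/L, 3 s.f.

0.0124 mg/L

1.78 ML/d = 0.0206 m³/s.
203 L/s = 0.203 m³/s.
2.53 µg/L = 0.00253 mg/L.
3.3 µg/L = 0.0033 mg/L.
Travel time to the compliance point: t = 7800/0.24 = 3.25e+04 s = 0.3762 d; decay factor exp(−0.11·0.3762) = 0.9595.
So the concentration just after mixing may be at most 0.0033/0.9595 = 0.003439 mg/L.
Mass balance: 0.003439·0.2236 = 0.0206·Cₑ + 0.203·0.00253.
Cₑ = (0.0007691 − 0.0005136) / 0.0206 = 0.0124 mg/L.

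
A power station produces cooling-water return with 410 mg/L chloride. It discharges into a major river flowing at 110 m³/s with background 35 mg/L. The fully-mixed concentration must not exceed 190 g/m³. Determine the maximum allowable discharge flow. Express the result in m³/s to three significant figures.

77.5 m³/s

Mass balance at complete mixing: C_std·(Q_w + Q_r) = Q_w·C_e + Q_r·C_b.
Rearranging, Q_w = Q_r·(C_std − C_b)/(C_e − C_std) = 110·(190 − 35) / (410 − 190) = 77.5 m³/s.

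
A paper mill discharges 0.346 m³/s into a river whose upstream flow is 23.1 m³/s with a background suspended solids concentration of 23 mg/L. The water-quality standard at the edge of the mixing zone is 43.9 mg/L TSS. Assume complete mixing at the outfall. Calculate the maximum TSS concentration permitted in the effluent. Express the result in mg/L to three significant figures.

Mass balance: 43.9·23.45 = 0.346·Cₑ + 23.1·23.
Cₑ = (1029 − 531.3) / 0.346 = 1439 mg/L.

1440 mg/L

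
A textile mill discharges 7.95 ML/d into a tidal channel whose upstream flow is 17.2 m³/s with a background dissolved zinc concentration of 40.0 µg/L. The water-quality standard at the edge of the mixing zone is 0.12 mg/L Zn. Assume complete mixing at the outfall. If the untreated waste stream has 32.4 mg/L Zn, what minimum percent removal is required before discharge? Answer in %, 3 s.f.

7.95 ML/d = 0.09201 m³/s.
40.0 µg/L = 0.04 mg/L.
Mass balance: 0.12·17.29 = 0.09201·Cₑ + 17.2·0.04.
Cₑ = (2.075 − 0.688) / 0.09201 = 15.07 mg/L.
Required removal = 1 − 15.07/32.4 = 53.47 %.

53.5 %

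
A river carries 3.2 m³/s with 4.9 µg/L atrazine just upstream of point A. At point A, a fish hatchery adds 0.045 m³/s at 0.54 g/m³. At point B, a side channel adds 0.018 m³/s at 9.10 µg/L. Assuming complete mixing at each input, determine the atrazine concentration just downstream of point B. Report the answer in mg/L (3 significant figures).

4.9 µg/L = 0.0049 mg/L.
After input A: C = (3.2·0.0049 + 0.045·0.54) / 3.245 = 0.01232 mg/L.
9.10 µg/L = 0.0091 mg/L.
After input B: C = (3.245·0.01232 + 0.018·0.0091) / 3.263 = 0.0123 mg/L.

0.0123 mg/L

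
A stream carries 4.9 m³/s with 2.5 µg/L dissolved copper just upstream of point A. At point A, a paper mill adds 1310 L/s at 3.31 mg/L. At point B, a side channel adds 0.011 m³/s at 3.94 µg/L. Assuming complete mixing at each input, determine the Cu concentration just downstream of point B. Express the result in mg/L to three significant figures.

2.5 µg/L = 0.0025 mg/L.
1310 L/s = 1.31 m³/s.
After input A: C = (4.9·0.0025 + 1.31·3.31) / 6.21 = 0.7002 mg/L.
3.94 µg/L = 0.00394 mg/L.
After input B: C = (6.21·0.7002 + 0.011·0.00394) / 6.221 = 0.699 mg/L.

0.699 mg/L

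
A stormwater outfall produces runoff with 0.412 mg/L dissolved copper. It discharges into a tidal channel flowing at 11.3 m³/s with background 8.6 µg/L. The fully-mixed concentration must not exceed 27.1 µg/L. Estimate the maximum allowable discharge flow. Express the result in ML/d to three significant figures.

46.9 ML/d

8.6 µg/L = 0.0086 mg/L.
27.1 µg/L = 0.0271 mg/L.
Mass balance at complete mixing: C_std·(Q_w + Q_r) = Q_w·C_e + Q_r·C_b.
Rearranging, Q_w = Q_r·(C_std − C_b)/(C_e − C_std) = 11.3·(0.0271 − 0.0086) / (0.412 − 0.0271) = 0.5431 m³/s.
= 46.93 ML/d.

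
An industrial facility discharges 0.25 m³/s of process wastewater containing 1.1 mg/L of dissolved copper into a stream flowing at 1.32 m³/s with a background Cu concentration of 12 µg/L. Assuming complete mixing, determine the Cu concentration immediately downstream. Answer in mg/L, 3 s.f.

12 µg/L = 0.012 mg/L.
Conservation of mass across the mixing zone: C = (0.25·1.1 + 1.32·0.012) / (0.25 + 1.32) = 0.2908/1.57 = 0.1852 mg/L.

0.185 mg/L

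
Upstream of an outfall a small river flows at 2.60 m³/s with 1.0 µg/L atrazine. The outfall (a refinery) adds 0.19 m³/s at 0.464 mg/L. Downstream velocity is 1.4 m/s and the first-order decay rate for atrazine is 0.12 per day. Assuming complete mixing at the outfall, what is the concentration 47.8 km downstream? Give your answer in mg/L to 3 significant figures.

0.0310 mg/L

1.0 µg/L = 0.001 mg/L.
After complete mixing, C₀ = (0.19·0.464 + 2.6·0.001) / 2.79 = 0.03253 mg/L.
Travel time t = 4.78e+04 m / 1.4 m/s = 3.414e+04 s = 0.3952 d.
C = 0.03253·exp(−0.12·0.3952) = 0.03253·0.9537 = 0.03102 mg/L.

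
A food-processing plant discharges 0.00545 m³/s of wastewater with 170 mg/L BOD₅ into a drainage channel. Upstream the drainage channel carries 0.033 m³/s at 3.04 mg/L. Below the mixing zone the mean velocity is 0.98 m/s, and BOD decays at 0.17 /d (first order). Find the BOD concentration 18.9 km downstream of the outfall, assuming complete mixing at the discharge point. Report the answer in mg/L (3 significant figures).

After complete mixing, C₀ = (0.00545·170 + 0.033·3.04) / 0.03845 = 26.71 mg/L.
Travel time t = 1.89e+04 m / 0.98 m/s = 1.929e+04 s = 0.2232 d.
C = 26.71·exp(−0.17·0.2232) = 26.71·0.9628 = 25.71 mg/L.

25.7 mg/L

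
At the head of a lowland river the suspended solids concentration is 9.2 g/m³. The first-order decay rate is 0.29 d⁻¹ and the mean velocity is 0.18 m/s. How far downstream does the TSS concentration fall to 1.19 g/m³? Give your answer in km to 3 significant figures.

110 km

From C = C₀·e^(−kt), t = ln(C₀/C)/k = ln(9.2/1.19)/0.29 = 2.045/0.29 = 7.053 d.
Distance = v·t = 0.18 m/s × 6.093e+05 s = 1.097e+05 m = 109.7 km.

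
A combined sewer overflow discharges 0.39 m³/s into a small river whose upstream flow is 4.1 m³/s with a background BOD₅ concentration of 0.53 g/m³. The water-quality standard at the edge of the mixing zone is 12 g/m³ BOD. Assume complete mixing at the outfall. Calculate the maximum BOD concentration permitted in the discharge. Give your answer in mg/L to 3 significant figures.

133 mg/L

Mass balance: 12·4.49 = 0.39·Cₑ + 4.1·0.53.
Cₑ = (53.88 − 2.173) / 0.39 = 132.6 mg/L.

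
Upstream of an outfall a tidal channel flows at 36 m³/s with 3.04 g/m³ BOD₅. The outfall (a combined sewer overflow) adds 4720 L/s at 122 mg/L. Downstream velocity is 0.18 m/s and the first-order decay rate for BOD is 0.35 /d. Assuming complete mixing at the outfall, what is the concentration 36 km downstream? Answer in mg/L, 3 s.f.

4720 L/s = 4.72 m³/s.
After complete mixing, C₀ = (4.72·122 + 36·3.04) / 40.72 = 16.83 mg/L.
Travel time t = 3.6e+04 m / 0.18 m/s = 2e+05 s = 2.315 d.
C = 16.83·exp(−0.35·2.315) = 16.83·0.4448 = 7.485 mg/L.

7.49 mg/L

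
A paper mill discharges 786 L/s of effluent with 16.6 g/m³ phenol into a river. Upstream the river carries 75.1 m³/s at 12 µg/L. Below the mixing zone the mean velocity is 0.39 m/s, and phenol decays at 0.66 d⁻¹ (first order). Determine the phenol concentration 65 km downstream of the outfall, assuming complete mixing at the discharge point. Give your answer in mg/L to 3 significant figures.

786 L/s = 0.786 m³/s.
12 µg/L = 0.012 mg/L.
After complete mixing, C₀ = (0.786·16.6 + 75.1·0.012) / 75.89 = 0.1838 mg/L.
Travel time t = 6.5e+04 m / 0.39 m/s = 1.667e+05 s = 1.929 d.
C = 0.1838·exp(−0.66·1.929) = 0.1838·0.2799 = 0.05146 mg/L.

0.0515 mg/L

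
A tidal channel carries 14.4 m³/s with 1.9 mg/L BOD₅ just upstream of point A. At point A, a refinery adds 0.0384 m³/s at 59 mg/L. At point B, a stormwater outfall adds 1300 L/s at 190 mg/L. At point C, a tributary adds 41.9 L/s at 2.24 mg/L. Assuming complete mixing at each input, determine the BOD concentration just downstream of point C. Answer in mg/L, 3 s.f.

After input A: C = (14.4·1.9 + 0.0384·59) / 14.44 = 2.052 mg/L.
1300 L/s = 1.3 m³/s.
After input B: C = (14.44·2.052 + 1.3·190) / 15.74 = 17.58 mg/L.
41.9 L/s = 0.0419 m³/s.
After input C: C = (15.74·17.58 + 0.0419·2.24) / 15.78 = 17.54 mg/L.

17.5 mg/L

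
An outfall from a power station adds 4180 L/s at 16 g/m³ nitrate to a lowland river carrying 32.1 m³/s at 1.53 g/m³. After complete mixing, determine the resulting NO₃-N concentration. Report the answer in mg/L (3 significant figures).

4180 L/s = 4.18 m³/s.
By mass balance at complete mixing, C = (4.18·16 + 32.1·1.53) / (4.18 + 32.1) = 116/36.28 = 3.197 mg/L.

3.20 mg/L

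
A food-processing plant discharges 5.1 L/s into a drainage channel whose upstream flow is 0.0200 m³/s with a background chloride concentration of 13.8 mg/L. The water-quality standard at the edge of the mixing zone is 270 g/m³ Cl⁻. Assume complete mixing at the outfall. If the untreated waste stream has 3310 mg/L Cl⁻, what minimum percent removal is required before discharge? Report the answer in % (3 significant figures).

61.5 %

5.1 L/s = 0.0051 m³/s.
Mass balance: 270·0.0251 = 0.0051·Cₑ + 0.02·13.8.
Cₑ = (6.777 − 0.276) / 0.0051 = 1275 mg/L.
Required removal = 1 − 1275/3310 = 61.49 %.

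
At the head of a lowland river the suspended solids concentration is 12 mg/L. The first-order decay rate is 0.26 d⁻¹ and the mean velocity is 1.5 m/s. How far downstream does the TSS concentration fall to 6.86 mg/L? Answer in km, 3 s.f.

279 km

From C = C₀·e^(−kt), t = ln(C₀/C)/k = ln(12/6.86)/0.26 = 0.5592/0.26 = 2.151 d.
Distance = v·t = 1.5 m/s × 1.858e+05 s = 2.787e+05 m = 278.7 km.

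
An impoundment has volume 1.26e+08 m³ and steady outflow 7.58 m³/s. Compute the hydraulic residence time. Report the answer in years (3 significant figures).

Q = 7.58 m³/s × 3.156e+07 s/yr = 2.392e+08 m³/yr.
Hydraulic residence time τ = V/Q = 1.26e+08/2.392e+08 = 0.5267 yr.

0.527 yr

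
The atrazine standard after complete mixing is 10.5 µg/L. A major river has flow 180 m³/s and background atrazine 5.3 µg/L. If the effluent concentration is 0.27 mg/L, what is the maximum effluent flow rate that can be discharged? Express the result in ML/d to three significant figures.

5.3 µg/L = 0.0053 mg/L.
10.5 µg/L = 0.0105 mg/L.
Mass balance at complete mixing: C_std·(Q_w + Q_r) = Q_w·C_e + Q_r·C_b.
Rearranging, Q_w = Q_r·(C_std − C_b)/(C_e − C_std) = 180·(0.0105 − 0.0053) / (0.27 − 0.0105) = 3.607 m³/s.
= 311.6 ML/d.

312 ML/d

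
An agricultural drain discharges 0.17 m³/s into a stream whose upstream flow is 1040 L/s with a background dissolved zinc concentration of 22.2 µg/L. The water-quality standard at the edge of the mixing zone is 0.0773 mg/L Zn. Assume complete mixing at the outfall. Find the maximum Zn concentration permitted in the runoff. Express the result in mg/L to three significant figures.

1040 L/s = 1.04 m³/s.
22.2 µg/L = 0.0222 mg/L.
Mass balance: 0.0773·1.21 = 0.17·Cₑ + 1.04·0.0222.
Cₑ = (0.09353 − 0.02309) / 0.17 = 0.4144 mg/L.

0.414 mg/L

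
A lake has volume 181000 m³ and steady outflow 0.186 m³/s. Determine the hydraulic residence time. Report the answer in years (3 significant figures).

Q = 0.186 m³/s × 3.156e+07 s/yr = 5.87e+06 m³/yr.
Hydraulic residence time τ = V/Q = 181000/5.87e+06 = 0.03084 yr.

0.0308 yr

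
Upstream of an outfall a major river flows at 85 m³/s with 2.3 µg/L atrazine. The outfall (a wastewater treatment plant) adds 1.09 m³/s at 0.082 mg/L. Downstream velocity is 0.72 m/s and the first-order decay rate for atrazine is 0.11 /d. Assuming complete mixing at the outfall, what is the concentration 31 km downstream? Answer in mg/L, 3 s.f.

0.00313 mg/L

2.3 µg/L = 0.0023 mg/L.
After complete mixing, C₀ = (1.09·0.082 + 85·0.0023) / 86.09 = 0.003309 mg/L.
Travel time t = 3.1e+04 m / 0.72 m/s = 4.306e+04 s = 0.4983 d.
C = 0.003309·exp(−0.11·0.4983) = 0.003309·0.9467 = 0.003133 mg/L.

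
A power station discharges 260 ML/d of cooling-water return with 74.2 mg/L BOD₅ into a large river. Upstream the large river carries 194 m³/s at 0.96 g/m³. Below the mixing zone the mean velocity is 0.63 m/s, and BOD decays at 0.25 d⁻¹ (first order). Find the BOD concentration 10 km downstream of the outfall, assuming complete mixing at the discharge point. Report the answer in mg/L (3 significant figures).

1.99 mg/L

260 ML/d = 3.009 m³/s.
After complete mixing, C₀ = (3.009·74.2 + 194·0.96) / 197 = 2.079 mg/L.
Travel time t = 1e+04 m / 0.63 m/s = 1.587e+04 s = 0.1837 d.
C = 2.079·exp(−0.25·0.1837) = 2.079·0.9551 = 1.985 mg/L.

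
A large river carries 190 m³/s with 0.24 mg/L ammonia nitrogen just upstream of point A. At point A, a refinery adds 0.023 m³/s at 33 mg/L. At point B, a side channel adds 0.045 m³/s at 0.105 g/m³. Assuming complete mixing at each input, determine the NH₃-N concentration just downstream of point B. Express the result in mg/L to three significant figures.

0.244 mg/L

After input A: C = (190·0.24 + 0.023·33) / 190 = 0.244 mg/L.
After input B: C = (190·0.244 + 0.045·0.105) / 190.1 = 0.2439 mg/L.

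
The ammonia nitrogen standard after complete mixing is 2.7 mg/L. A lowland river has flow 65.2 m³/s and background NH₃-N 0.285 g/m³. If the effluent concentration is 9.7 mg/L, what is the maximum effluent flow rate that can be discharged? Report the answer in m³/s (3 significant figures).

Mass balance at complete mixing: C_std·(Q_w + Q_r) = Q_w·C_e + Q_r·C_b.
Rearranging, Q_w = Q_r·(C_std − C_b)/(C_e − C_std) = 65.2·(2.7 − 0.285) / (9.7 − 2.7) = 22.49 m³/s.

22.5 m³/s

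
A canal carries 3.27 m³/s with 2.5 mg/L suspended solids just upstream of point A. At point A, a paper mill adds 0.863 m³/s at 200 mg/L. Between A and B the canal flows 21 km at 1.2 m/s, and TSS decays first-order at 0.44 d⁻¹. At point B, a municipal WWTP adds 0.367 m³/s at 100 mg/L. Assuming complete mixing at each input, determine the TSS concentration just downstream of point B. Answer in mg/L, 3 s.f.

44.9 mg/L

After input A: C = (3.27·2.5 + 0.863·200) / 4.133 = 43.74 mg/L.
Over the 21 km reach to input B (t = 1.75e+04 s = 0.2025 d), decay gives C = 43.74·exp(−0.44·0.2025) = 40.01 mg/L.
After input B: C = (4.133·40.01 + 0.367·100) / 4.5 = 44.9 mg/L.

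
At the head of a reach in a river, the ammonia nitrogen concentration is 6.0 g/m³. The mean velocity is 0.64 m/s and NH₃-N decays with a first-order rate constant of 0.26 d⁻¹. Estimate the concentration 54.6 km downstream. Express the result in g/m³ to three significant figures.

4.64 g/m³

Travel time t = 54.6 km / 0.64 m/s = 5.46e+04/0.64 = 8.531e+04 s = 0.9874 d.
First-order decay: C = 6.0·exp(−0.26·0.9874) = 6.0·0.7736 = 4.641 g/m³.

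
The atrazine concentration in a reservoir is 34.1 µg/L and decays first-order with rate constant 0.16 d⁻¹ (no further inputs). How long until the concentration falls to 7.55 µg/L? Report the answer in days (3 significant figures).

t = ln(C₀/C)/k = ln(34.1/7.55)/0.16 = 1.508/0.16 = 9.423 d.

9.42 d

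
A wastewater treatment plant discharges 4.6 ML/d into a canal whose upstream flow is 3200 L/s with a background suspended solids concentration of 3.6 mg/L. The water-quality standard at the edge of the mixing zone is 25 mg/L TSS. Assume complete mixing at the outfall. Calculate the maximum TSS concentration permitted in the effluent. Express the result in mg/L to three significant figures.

4.6 ML/d = 0.05324 m³/s.
3200 L/s = 3.2 m³/s.
Mass balance: 25·3.253 = 0.05324·Cₑ + 3.2·3.6.
Cₑ = (81.33 − 11.52) / 0.05324 = 1311 mg/L.

1310 mg/L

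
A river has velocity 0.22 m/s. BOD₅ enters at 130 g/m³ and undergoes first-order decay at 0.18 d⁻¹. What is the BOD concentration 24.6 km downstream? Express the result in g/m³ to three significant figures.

103 g/m³

Travel time t = 24.6 km / 0.22 m/s = 2.46e+04/0.22 = 1.118e+05 s = 1.294 d.
First-order decay: C = 130·exp(−0.18·1.294) = 130·0.7922 = 103 g/m³.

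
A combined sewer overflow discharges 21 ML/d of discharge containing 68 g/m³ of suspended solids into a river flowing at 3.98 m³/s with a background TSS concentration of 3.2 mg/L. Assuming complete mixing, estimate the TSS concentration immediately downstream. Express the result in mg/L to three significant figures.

6.93 mg/L

21 ML/d = 0.2431 m³/s.
Conservation of mass across the mixing zone: C = (0.2431·68 + 3.98·3.2) / (0.2431 + 3.98) = 29.26/4.223 = 6.93 mg/L.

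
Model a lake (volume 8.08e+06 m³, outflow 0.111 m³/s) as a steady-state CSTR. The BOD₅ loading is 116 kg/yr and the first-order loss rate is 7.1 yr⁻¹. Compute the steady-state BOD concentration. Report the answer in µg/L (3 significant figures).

Outflow Q = 0.111 m³/s × 3.156e+07 s/yr = 3.503e+06 m³/yr.
Steady-state CSTR mass balance: W = Q·C + k·V·C, so C = W/(Q + kV).
Q + kV = 3.503e+06 + 7.1·8.08e+06 = 6.087e+07 m³/yr.
C = 116/6.087e+07 = 1.906e-06 kg/m³ = 0.001906 mg/L = 1.906 µg/L.

1.91 µg/L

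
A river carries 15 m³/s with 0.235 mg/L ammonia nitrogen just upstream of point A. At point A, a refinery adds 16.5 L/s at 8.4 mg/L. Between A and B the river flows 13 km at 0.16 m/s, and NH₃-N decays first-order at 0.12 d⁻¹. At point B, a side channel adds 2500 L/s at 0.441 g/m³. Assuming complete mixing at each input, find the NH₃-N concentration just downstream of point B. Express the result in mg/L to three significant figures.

0.250 mg/L

16.5 L/s = 0.0165 m³/s.
After input A: C = (15·0.235 + 0.0165·8.4) / 15.02 = 0.244 mg/L.
Over the 13 km reach to input B (t = 8.125e+04 s = 0.9404 d), decay gives C = 0.244·exp(−0.12·0.9404) = 0.2179 mg/L.
2500 L/s = 2.5 m³/s.
After input B: C = (15.02·0.2179 + 2.5·0.441) / 17.52 = 0.2498 mg/L.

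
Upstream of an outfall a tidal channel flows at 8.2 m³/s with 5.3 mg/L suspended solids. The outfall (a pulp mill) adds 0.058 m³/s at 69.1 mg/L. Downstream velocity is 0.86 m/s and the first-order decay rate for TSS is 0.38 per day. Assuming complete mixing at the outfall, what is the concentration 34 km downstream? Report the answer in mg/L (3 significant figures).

4.83 mg/L

After complete mixing, C₀ = (0.058·69.1 + 8.2·5.3) / 8.258 = 5.748 mg/L.
Travel time t = 3.4e+04 m / 0.86 m/s = 3.953e+04 s = 0.4576 d.
C = 5.748·exp(−0.38·0.4576) = 5.748·0.8404 = 4.831 mg/L.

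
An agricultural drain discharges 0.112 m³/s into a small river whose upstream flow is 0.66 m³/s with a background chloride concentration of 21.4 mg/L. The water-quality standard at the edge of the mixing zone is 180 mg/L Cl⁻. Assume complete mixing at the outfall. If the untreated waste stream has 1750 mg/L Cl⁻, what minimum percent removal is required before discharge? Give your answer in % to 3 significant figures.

36.3 %

Mass balance: 180·0.772 = 0.112·Cₑ + 0.66·21.4.
Cₑ = (139 − 14.12) / 0.112 = 1115 mg/L.
Required removal = 1 − 1115/1750 = 36.31 %.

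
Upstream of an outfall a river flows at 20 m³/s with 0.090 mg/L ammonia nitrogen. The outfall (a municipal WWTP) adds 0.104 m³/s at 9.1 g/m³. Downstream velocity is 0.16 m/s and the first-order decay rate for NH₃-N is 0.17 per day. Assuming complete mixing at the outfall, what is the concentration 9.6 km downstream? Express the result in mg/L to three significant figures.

0.121 mg/L

After complete mixing, C₀ = (0.104·9.1 + 20·0.09) / 20.1 = 0.1366 mg/L.
Travel time t = 9600 m / 0.16 m/s = 6e+04 s = 0.6944 d.
C = 0.1366·exp(−0.17·0.6944) = 0.1366·0.8886 = 0.1214 mg/L.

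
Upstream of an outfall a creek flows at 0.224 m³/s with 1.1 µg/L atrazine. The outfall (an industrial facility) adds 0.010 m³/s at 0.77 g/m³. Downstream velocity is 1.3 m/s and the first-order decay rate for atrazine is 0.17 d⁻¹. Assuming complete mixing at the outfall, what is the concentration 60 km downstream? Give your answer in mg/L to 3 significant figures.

1.1 µg/L = 0.0011 mg/L.
After complete mixing, C₀ = (0.01·0.77 + 0.224·0.0011) / 0.234 = 0.03396 mg/L.
Travel time t = 6e+04 m / 1.3 m/s = 4.615e+04 s = 0.5342 d.
C = 0.03396·exp(−0.17·0.5342) = 0.03396·0.9132 = 0.03101 mg/L.

0.0310 mg/L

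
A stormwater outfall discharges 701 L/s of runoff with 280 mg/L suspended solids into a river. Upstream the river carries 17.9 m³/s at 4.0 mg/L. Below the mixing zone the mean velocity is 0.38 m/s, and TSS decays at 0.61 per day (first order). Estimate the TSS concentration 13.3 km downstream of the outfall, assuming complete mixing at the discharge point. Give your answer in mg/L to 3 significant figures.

701 L/s = 0.701 m³/s.
After complete mixing, C₀ = (0.701·280 + 17.9·4) / 18.6 = 14.4 mg/L.
Travel time t = 1.33e+04 m / 0.38 m/s = 3.5e+04 s = 0.4051 d.
C = 14.4·exp(−0.61·0.4051) = 14.4·0.7811 = 11.25 mg/L.

11.2 mg/L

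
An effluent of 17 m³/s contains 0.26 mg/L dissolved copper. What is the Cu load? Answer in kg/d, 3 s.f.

382 kg/d

Mass flux = Q·C = 17 m³/s × 0.26 g/m³ = 4.42 g/s.
= 4.42 g/s × 86.4 = 381.9 kg/d.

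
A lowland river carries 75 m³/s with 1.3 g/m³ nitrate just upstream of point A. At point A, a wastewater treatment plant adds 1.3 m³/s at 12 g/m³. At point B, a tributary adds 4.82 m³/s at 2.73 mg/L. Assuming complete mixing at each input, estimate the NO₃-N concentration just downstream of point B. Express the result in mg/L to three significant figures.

After input A: C = (75·1.3 + 1.3·12) / 76.3 = 1.482 mg/L.
After input B: C = (76.3·1.482 + 4.82·2.73) / 81.12 = 1.556 mg/L.

1.56 mg/L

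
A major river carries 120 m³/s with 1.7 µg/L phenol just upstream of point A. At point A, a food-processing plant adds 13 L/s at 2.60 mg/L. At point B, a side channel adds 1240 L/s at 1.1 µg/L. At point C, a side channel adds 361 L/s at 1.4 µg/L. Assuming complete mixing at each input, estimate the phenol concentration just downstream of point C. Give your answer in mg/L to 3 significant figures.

1.7 µg/L = 0.0017 mg/L.
13 L/s = 0.013 m³/s.
After input A: C = (120·0.0017 + 0.013·2.6) / 120 = 0.001981 mg/L.
1240 L/s = 1.24 m³/s.
1.1 µg/L = 0.0011 mg/L.
After input B: C = (120·0.001981 + 1.24·0.0011) / 121.3 = 0.001972 mg/L.
361 L/s = 0.361 m³/s.
1.4 µg/L = 0.0014 mg/L.
After input C: C = (121.3·0.001972 + 0.361·0.0014) / 121.6 = 0.001971 mg/L.

0.00197 mg/L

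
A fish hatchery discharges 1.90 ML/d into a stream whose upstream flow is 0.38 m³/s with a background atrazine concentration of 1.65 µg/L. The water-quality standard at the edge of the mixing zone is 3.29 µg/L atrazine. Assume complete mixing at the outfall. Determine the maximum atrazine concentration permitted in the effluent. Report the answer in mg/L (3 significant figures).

1.90 ML/d = 0.02199 m³/s.
1.65 µg/L = 0.00165 mg/L.
3.29 µg/L = 0.00329 mg/L.
Mass balance: 0.00329·0.402 = 0.02199·Cₑ + 0.38·0.00165.
Cₑ = (0.001323 − 0.000627) / 0.02199 = 0.03163 mg/L.

0.0316 mg/L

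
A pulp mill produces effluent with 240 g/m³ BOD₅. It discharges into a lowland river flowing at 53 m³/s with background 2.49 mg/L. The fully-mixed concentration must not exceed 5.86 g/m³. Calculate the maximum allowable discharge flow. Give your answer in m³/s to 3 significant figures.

Mass balance at complete mixing: C_std·(Q_w + Q_r) = Q_w·C_e + Q_r·C_b.
Rearranging, Q_w = Q_r·(C_std − C_b)/(C_e − C_std) = 53·(5.86 − 2.49) / (240 − 5.86) = 0.7628 m³/s.

0.763 m³/s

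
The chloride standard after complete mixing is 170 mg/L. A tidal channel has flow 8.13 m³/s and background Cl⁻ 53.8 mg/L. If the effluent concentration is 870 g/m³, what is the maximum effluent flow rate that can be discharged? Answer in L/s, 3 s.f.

Mass balance at complete mixing: C_std·(Q_w + Q_r) = Q_w·C_e + Q_r·C_b.
Rearranging, Q_w = Q_r·(C_std − C_b)/(C_e − C_std) = 8.13·(170 − 53.8) / (870 − 170) = 1.35 m³/s.
= 1350 L/s.

1350 L/s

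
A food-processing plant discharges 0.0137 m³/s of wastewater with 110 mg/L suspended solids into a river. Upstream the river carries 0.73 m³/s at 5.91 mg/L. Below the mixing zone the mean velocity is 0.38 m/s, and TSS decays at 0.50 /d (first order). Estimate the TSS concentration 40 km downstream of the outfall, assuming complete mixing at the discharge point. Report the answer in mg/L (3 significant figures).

4.26 mg/L

After complete mixing, C₀ = (0.0137·110 + 0.73·5.91) / 0.7437 = 7.827 mg/L.
Travel time t = 4e+04 m / 0.38 m/s = 1.053e+05 s = 1.218 d.
C = 7.827·exp(−0.50·1.218) = 7.827·0.5438 = 4.257 mg/L.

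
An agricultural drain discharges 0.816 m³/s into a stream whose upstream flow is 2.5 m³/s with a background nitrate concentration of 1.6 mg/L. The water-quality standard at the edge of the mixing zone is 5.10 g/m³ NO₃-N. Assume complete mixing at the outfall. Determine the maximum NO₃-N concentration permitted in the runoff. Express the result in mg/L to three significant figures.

Mass balance: 5.1·3.316 = 0.816·Cₑ + 2.5·1.6.
Cₑ = (16.91 − 4) / 0.816 = 15.82 mg/L.

15.8 mg/L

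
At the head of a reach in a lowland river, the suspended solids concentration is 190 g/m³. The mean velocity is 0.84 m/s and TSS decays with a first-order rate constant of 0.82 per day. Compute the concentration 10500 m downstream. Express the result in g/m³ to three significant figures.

Travel time t = 10500 m / 0.84 m/s = 1.05e+04/0.84 = 1.25e+04 s = 0.1447 d.
First-order decay: C = 190·exp(−0.82·0.1447) = 190·0.8881 = 168.7 g/m³.

169 g/m³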